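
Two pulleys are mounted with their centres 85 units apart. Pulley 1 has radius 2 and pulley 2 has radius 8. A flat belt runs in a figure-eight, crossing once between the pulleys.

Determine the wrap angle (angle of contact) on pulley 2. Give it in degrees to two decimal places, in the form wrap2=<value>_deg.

wrap2=193.51_deg

crossed belt: β = asin((r1+r2)/C) = asin(10/85) = 6.7563°
wrap1 = wrap2 = π + 2β = 193.5127°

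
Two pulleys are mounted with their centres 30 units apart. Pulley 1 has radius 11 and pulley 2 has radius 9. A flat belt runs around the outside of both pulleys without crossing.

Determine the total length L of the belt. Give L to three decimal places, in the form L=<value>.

open belt: β = asin((r2−r1)/C) = asin(-2/30) = -3.8226°
wrap1 = π − 2β = 187.6451°
wrap2 = π + 2β = 172.3549°
tangent length = C·cosβ = 29.9333
L = r1·wrap1 + r2·wrap2 + 2·C·cosβ = 11·3.2750 + 9·3.0082 + 2·29.9333 = 122.9652

L=122.965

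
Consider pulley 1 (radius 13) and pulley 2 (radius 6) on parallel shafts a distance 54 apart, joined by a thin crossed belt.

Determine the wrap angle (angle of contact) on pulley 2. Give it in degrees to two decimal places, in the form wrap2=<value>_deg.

crossed belt: β = asin((r1+r2)/C) = asin(19/54) = 20.6006°
wrap1 = wrap2 = π + 2β = 221.2012°

wrap2=221.20_deg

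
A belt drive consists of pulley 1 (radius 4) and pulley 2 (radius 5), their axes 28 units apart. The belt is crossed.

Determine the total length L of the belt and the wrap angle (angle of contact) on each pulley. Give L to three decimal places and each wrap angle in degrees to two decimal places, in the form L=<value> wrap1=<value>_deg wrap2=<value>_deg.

crossed belt: β = asin((r1+r2)/C) = asin(9/28) = 18.7493°
wrap1 = wrap2 = π + 2β = 217.4987°
tangent length = C·cosβ = 26.5141
L = (r1+r2)·wrap + 2·C·cosβ = 9·3.7961 + 2·26.5141 = 87.1929

L=87.193 wrap1=217.50_deg wrap2=217.50_deg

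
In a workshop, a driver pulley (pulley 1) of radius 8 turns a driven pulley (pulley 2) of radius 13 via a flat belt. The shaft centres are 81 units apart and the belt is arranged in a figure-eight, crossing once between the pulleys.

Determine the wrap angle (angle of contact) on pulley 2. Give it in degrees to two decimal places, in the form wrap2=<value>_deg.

crossed belt: β = asin((r1+r2)/C) = asin(21/81) = 15.0261°
wrap1 = wrap2 = π + 2β = 210.0522°

wrap2=210.05_deg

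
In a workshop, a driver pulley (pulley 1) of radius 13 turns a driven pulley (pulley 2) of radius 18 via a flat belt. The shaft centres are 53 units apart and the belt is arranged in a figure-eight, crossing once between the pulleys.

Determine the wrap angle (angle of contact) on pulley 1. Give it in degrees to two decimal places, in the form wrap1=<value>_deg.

crossed belt: β = asin((r1+r2)/C) = asin(31/53) = 35.7963°
wrap1 = wrap2 = π + 2β = 251.5927°

wrap1=251.59_deg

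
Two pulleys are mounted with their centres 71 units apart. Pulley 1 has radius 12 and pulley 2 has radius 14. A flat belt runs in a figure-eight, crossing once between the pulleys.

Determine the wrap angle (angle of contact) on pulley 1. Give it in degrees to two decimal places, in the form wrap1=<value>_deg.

crossed belt: β = asin((r1+r2)/C) = asin(26/71) = 21.4813°
wrap1 = wrap2 = π + 2β = 222.9626°

wrap1=222.96_deg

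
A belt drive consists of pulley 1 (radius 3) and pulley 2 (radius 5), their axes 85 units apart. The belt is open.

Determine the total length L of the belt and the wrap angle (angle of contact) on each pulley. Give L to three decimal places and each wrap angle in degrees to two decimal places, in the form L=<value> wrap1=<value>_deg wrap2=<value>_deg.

open belt: β = asin((r2−r1)/C) = asin(2/85) = 1.3483°
wrap1 = π − 2β = 177.3035°
wrap2 = π + 2β = 182.6965°
tangent length = C·cosβ = 84.9765
L = r1·wrap1 + r2·wrap2 + 2·C·cosβ = 3·3.0945 + 5·3.1887 + 2·84.9765 = 195.1798

L=195.180 wrap1=177.30_deg wrap2=182.70_deg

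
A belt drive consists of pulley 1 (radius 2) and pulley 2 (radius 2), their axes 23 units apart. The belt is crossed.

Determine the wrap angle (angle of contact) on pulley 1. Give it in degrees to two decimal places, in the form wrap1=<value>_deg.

wrap1=200.03_deg

crossed belt: β = asin((r1+r2)/C) = asin(4/23) = 10.0154°
wrap1 = wrap2 = π + 2β = 200.0308°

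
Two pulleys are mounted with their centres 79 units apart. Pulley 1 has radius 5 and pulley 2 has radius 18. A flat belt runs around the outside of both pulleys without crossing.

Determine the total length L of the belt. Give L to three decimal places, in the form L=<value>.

L=232.401

open belt: β = asin((r2−r1)/C) = asin(13/79) = 9.4715°
wrap1 = π − 2β = 161.0570°
wrap2 = π + 2β = 198.9430°
tangent length = C·cosβ = 77.9230
L = r1·wrap1 + r2·wrap2 + 2·C·cosβ = 5·2.8110 + 18·3.4722 + 2·77.9230 = 232.4007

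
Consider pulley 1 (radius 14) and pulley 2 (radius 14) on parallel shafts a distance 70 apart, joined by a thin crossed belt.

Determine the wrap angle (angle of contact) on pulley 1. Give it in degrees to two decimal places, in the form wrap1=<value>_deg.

crossed belt: β = asin((r1+r2)/C) = asin(28/70) = 23.5782°
wrap1 = wrap2 = π + 2β = 227.1564°

wrap1=227.16_deg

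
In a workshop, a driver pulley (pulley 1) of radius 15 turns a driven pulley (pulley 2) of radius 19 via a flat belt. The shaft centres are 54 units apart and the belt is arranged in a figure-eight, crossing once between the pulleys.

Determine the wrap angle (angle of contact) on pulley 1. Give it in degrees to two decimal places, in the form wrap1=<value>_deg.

crossed belt: β = asin((r1+r2)/C) = asin(34/54) = 39.0228°
wrap1 = wrap2 = π + 2β = 258.0456°

wrap1=258.05_deg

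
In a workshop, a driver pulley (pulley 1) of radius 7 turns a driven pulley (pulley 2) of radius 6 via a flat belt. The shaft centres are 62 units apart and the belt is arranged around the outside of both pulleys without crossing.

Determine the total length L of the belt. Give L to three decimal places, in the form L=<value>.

L=164.857

open belt: β = asin((r2−r1)/C) = asin(-1/62) = -0.9242°
wrap1 = π − 2β = 181.8483°
wrap2 = π + 2β = 178.1517°
tangent length = C·cosβ = 61.9919
L = r1·wrap1 + r2·wrap2 + 2·C·cosβ = 7·3.1739 + 6·3.1093 + 2·61.9919 = 164.8568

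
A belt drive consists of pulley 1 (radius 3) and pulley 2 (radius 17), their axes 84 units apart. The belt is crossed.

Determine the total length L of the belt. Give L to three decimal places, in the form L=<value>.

crossed belt: β = asin((r1+r2)/C) = asin(20/84) = 13.7741°
wrap1 = wrap2 = π + 2β = 207.5483°
tangent length = C·cosβ = 81.5843
L = (r1+r2)·wrap + 2·C·cosβ = 20·3.6224 + 2·81.5843 = 235.6166

L=235.617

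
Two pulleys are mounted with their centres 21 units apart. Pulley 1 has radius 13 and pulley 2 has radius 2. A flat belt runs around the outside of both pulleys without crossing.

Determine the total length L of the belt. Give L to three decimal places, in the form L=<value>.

open belt: β = asin((r2−r1)/C) = asin(-11/21) = -31.5881°
wrap1 = π − 2β = 243.1763°
wrap2 = π + 2β = 116.8237°
tangent length = C·cosβ = 17.8885
L = r1·wrap1 + r2·wrap2 + 2·C·cosβ = 13·4.2442 + 2·2.0390 + 2·17.8885 = 95.0300

L=95.030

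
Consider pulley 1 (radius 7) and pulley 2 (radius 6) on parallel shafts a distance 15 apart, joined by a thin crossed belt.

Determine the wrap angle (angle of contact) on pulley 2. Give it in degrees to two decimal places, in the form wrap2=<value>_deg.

crossed belt: β = asin((r1+r2)/C) = asin(13/15) = 60.0736°
wrap1 = wrap2 = π + 2β = 300.1471°

wrap2=300.15_deg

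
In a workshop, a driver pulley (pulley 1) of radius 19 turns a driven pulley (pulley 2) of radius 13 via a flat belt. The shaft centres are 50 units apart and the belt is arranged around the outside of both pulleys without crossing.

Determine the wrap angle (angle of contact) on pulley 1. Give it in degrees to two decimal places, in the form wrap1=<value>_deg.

open belt: β = asin((r2−r1)/C) = asin(-6/50) = -6.8921°
wrap1 = π − 2β = 193.7842°
wrap2 = π + 2β = 166.2158°

wrap1=193.78_deg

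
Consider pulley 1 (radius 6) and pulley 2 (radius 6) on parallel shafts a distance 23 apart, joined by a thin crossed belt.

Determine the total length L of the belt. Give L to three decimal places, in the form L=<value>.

crossed belt: β = asin((r1+r2)/C) = asin(12/23) = 31.4490°
wrap1 = wrap2 = π + 2β = 242.8980°
tangent length = C·cosβ = 19.6214
L = (r1+r2)·wrap + 2·C·cosβ = 12·4.2394 + 2·19.6214 = 90.1153

L=90.115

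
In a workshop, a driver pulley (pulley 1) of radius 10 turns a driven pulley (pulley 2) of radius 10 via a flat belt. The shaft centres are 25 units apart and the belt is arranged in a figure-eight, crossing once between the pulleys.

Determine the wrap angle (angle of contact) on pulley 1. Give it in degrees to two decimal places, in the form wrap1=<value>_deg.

wrap1=286.26_deg

crossed belt: β = asin((r1+r2)/C) = asin(20/25) = 53.1301°
wrap1 = wrap2 = π + 2β = 286.2602°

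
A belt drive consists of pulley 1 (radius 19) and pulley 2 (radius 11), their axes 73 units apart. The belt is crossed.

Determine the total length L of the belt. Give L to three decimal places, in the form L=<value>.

L=252.760

crossed belt: β = asin((r1+r2)/C) = asin(30/73) = 24.2651°
wrap1 = wrap2 = π + 2β = 228.5302°
tangent length = C·cosβ = 66.5507
L = (r1+r2)·wrap + 2·C·cosβ = 30·3.9886 + 2·66.5507 = 252.7596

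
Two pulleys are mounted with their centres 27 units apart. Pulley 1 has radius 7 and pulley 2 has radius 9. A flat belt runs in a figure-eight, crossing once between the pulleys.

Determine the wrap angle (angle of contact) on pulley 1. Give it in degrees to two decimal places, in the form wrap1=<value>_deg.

wrap1=252.68_deg

crossed belt: β = asin((r1+r2)/C) = asin(16/27) = 36.3412°
wrap1 = wrap2 = π + 2β = 252.6824°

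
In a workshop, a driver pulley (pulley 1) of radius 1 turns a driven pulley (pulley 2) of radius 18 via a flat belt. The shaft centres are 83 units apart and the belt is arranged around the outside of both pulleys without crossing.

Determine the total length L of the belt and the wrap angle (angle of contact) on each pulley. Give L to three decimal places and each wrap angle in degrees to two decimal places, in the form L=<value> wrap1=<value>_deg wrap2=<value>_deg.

open belt: β = asin((r2−r1)/C) = asin(17/83) = 11.8189°
wrap1 = π − 2β = 156.3622°
wrap2 = π + 2β = 203.6378°
tangent length = C·cosβ = 81.2404
L = r1·wrap1 + r2·wrap2 + 2·C·cosβ = 1·2.7290 + 18·3.5542 + 2·81.2404 = 229.1845

L=229.185 wrap1=156.36_deg wrap2=203.64_deg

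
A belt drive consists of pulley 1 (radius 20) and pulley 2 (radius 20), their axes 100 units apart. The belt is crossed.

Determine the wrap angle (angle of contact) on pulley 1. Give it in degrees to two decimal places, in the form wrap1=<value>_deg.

crossed belt: β = asin((r1+r2)/C) = asin(40/100) = 23.5782°
wrap1 = wrap2 = π + 2β = 227.1564°

wrap1=227.16_deg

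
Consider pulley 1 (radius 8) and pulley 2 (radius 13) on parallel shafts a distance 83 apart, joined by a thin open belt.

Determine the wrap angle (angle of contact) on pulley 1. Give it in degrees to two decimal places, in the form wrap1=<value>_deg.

wrap1=173.09_deg

open belt: β = asin((r2−r1)/C) = asin(5/83) = 3.4536°
wrap1 = π − 2β = 173.0927°
wrap2 = π + 2β = 186.9073°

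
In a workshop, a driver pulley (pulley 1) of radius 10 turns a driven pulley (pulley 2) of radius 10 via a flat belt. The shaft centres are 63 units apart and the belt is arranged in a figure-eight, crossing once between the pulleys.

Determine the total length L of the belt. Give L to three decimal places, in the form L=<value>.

L=195.236

crossed belt: β = asin((r1+r2)/C) = asin(20/63) = 18.5094°
wrap1 = wrap2 = π + 2β = 217.0188°
tangent length = C·cosβ = 59.7411
L = (r1+r2)·wrap + 2·C·cosβ = 20·3.7877 + 2·59.7411 = 195.2361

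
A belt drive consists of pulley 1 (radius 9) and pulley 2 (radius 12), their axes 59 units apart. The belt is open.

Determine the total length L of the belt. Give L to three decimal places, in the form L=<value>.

L=184.126

open belt: β = asin((r2−r1)/C) = asin(3/59) = 2.9146°
wrap1 = π − 2β = 174.1708°
wrap2 = π + 2β = 185.8292°
tangent length = C·cosβ = 58.9237
L = r1·wrap1 + r2·wrap2 + 2·C·cosβ = 9·3.0399 + 12·3.2433 + 2·58.9237 = 184.1260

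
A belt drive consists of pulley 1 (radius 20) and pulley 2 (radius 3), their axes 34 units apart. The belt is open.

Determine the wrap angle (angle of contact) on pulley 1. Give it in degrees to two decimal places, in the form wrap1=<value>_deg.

wrap1=240.00_deg

open belt: β = asin((r2−r1)/C) = asin(-17/34) = -30.0000°
wrap1 = π − 2β = 240.0000°
wrap2 = π + 2β = 120.0000°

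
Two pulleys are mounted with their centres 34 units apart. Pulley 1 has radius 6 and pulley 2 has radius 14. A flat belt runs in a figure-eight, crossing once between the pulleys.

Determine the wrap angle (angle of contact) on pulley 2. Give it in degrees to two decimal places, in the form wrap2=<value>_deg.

wrap2=252.06_deg

crossed belt: β = asin((r1+r2)/C) = asin(20/34) = 36.0319°
wrap1 = wrap2 = π + 2β = 252.0638°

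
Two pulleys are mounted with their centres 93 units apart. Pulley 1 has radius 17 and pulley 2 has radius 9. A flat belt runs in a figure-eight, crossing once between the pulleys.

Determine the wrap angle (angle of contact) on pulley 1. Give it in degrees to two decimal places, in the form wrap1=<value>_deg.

wrap1=212.47_deg

crossed belt: β = asin((r1+r2)/C) = asin(26/93) = 16.2345°
wrap1 = wrap2 = π + 2β = 212.4691°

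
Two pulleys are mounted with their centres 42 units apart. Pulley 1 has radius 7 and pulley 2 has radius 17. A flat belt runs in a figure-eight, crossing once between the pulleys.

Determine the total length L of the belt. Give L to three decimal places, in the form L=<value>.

L=173.529

crossed belt: β = asin((r1+r2)/C) = asin(24/42) = 34.8499°
wrap1 = wrap2 = π + 2β = 249.6998°
tangent length = C·cosβ = 34.4674
L = (r1+r2)·wrap + 2·C·cosβ = 24·4.3581 + 2·34.4674 = 173.5288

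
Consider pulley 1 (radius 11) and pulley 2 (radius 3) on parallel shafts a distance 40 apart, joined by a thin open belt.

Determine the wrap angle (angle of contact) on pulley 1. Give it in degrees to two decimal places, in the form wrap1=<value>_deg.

wrap1=203.07_deg

open belt: β = asin((r2−r1)/C) = asin(-8/40) = -11.5370°
wrap1 = π − 2β = 203.0739°
wrap2 = π + 2β = 156.9261°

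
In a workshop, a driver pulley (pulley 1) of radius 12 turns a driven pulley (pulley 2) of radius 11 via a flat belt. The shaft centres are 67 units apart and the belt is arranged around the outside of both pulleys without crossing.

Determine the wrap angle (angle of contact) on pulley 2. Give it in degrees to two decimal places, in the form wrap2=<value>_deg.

open belt: β = asin((r2−r1)/C) = asin(-1/67) = -0.8552°
wrap1 = π − 2β = 181.7104°
wrap2 = π + 2β = 178.2896°

wrap2=178.29_deg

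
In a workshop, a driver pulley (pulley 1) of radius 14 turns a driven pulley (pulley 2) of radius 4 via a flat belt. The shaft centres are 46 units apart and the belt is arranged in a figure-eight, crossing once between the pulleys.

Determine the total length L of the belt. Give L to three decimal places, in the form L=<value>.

L=155.686

crossed belt: β = asin((r1+r2)/C) = asin(18/46) = 23.0357°
wrap1 = wrap2 = π + 2β = 226.0714°
tangent length = C·cosβ = 42.3320
L = (r1+r2)·wrap + 2·C·cosβ = 18·3.9457 + 2·42.3320 = 155.6865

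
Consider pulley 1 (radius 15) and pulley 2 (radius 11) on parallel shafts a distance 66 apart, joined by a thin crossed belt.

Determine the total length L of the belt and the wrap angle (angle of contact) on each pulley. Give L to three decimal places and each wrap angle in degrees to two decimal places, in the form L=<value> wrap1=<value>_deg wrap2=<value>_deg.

L=224.063 wrap1=226.40_deg wrap2=226.40_deg

crossed belt: β = asin((r1+r2)/C) = asin(26/66) = 23.1998°
wrap1 = wrap2 = π + 2β = 226.3997°
tangent length = C·cosβ = 60.6630
L = (r1+r2)·wrap + 2·C·cosβ = 26·3.9514 + 2·60.6630 = 224.0629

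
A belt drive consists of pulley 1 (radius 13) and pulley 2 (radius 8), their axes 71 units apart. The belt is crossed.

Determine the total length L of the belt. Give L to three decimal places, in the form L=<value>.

crossed belt: β = asin((r1+r2)/C) = asin(21/71) = 17.2040°
wrap1 = wrap2 = π + 2β = 214.4080°
tangent length = C·cosβ = 67.8233
L = (r1+r2)·wrap + 2·C·cosβ = 21·3.7421 + 2·67.8233 = 214.2312

L=214.231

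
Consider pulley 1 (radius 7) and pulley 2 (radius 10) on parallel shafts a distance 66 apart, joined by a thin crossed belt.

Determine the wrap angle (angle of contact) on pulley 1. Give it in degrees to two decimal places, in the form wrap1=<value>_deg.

wrap1=209.85_deg

crossed belt: β = asin((r1+r2)/C) = asin(17/66) = 14.9263°
wrap1 = wrap2 = π + 2β = 209.8525°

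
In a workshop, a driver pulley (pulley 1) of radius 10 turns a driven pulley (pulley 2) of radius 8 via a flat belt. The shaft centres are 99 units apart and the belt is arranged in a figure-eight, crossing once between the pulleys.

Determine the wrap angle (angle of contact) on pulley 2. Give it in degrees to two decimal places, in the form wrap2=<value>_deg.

wrap2=200.95_deg

crossed belt: β = asin((r1+r2)/C) = asin(18/99) = 10.4757°
wrap1 = wrap2 = π + 2β = 200.9514°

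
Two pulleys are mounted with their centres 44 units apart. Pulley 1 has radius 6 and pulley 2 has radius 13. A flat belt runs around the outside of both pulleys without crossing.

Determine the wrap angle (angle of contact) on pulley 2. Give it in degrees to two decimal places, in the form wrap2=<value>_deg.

open belt: β = asin((r2−r1)/C) = asin(7/44) = 9.1541°
wrap1 = π − 2β = 161.6917°
wrap2 = π + 2β = 198.3083°

wrap2=198.31_deg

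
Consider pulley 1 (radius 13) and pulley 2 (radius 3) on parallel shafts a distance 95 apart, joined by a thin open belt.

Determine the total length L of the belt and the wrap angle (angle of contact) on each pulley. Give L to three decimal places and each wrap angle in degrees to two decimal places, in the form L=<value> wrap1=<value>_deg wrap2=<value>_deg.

open belt: β = asin((r2−r1)/C) = asin(-10/95) = -6.0423°
wrap1 = π − 2β = 192.0847°
wrap2 = π + 2β = 167.9153°
tangent length = C·cosβ = 94.4722
L = r1·wrap1 + r2·wrap2 + 2·C·cosβ = 13·3.3525 + 3·2.9307 + 2·94.4722 = 241.3191

L=241.319 wrap1=192.08_deg wrap2=167.92_deg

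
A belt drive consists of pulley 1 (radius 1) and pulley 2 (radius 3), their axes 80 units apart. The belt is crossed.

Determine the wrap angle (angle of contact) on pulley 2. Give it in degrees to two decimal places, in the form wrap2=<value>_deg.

wrap2=185.73_deg

crossed belt: β = asin((r1+r2)/C) = asin(4/80) = 2.8660°
wrap1 = wrap2 = π + 2β = 185.7320°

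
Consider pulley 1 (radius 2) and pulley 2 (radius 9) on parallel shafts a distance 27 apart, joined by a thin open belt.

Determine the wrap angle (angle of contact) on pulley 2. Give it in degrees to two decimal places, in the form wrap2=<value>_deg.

wrap2=210.05_deg

open belt: β = asin((r2−r1)/C) = asin(7/27) = 15.0261°
wrap1 = π − 2β = 149.9478°
wrap2 = π + 2β = 210.0522°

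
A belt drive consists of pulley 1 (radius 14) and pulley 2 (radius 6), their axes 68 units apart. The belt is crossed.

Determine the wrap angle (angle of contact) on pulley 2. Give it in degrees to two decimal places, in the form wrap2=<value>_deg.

crossed belt: β = asin((r1+r2)/C) = asin(20/68) = 17.1046°
wrap1 = wrap2 = π + 2β = 214.2093°

wrap2=214.21_deg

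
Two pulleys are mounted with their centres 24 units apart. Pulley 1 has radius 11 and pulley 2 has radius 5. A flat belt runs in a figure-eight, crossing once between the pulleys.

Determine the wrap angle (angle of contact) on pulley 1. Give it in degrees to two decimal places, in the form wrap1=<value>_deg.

crossed belt: β = asin((r1+r2)/C) = asin(16/24) = 41.8103°
wrap1 = wrap2 = π + 2β = 263.6206°

wrap1=263.62_deg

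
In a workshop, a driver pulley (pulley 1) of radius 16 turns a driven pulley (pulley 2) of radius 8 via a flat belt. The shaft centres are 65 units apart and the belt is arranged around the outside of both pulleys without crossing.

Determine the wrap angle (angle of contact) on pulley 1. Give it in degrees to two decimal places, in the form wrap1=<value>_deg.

open belt: β = asin((r2−r1)/C) = asin(-8/65) = -7.0697°
wrap1 = π − 2β = 194.1394°
wrap2 = π + 2β = 165.8606°

wrap1=194.14_deg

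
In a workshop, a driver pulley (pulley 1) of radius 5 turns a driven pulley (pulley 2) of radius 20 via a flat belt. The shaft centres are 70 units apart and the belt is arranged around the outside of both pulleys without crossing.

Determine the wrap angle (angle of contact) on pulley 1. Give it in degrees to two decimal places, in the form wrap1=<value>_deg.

wrap1=155.25_deg

open belt: β = asin((r2−r1)/C) = asin(15/70) = 12.3736°
wrap1 = π − 2β = 155.2527°
wrap2 = π + 2β = 204.7473°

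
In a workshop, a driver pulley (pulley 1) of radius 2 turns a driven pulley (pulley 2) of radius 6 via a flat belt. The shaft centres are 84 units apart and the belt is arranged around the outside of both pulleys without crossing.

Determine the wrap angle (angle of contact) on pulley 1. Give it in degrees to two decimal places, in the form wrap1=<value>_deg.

open belt: β = asin((r2−r1)/C) = asin(4/84) = 2.7294°
wrap1 = π − 2β = 174.5412°
wrap2 = π + 2β = 185.4588°

wrap1=174.54_deg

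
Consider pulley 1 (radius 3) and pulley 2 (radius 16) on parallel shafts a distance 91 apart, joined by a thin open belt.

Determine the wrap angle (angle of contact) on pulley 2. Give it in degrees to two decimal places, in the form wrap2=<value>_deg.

open belt: β = asin((r2−r1)/C) = asin(13/91) = 8.2132°
wrap1 = π − 2β = 163.5736°
wrap2 = π + 2β = 196.4264°

wrap2=196.43_deg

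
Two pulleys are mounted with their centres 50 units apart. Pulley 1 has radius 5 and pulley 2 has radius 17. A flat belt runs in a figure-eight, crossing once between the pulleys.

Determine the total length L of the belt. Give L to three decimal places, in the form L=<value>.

L=178.961

crossed belt: β = asin((r1+r2)/C) = asin(22/50) = 26.1039°
wrap1 = wrap2 = π + 2β = 232.2078°
tangent length = C·cosβ = 44.8999
L = (r1+r2)·wrap + 2·C·cosβ = 22·4.0528 + 2·44.8999 = 178.9612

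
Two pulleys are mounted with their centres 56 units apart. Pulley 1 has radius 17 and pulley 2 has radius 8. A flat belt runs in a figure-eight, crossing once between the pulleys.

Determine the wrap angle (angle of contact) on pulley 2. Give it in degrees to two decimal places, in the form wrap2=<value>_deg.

crossed belt: β = asin((r1+r2)/C) = asin(25/56) = 26.5148°
wrap1 = wrap2 = π + 2β = 233.0295°

wrap2=233.03_deg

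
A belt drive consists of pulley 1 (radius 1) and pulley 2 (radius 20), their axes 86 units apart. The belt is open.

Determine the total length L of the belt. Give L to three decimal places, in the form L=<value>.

open belt: β = asin((r2−r1)/C) = asin(19/86) = 12.7637°
wrap1 = π − 2β = 154.4726°
wrap2 = π + 2β = 205.5274°
tangent length = C·cosβ = 83.8749
L = r1·wrap1 + r2·wrap2 + 2·C·cosβ = 1·2.6961 + 20·3.5871 + 2·83.8749 = 242.1884

L=242.188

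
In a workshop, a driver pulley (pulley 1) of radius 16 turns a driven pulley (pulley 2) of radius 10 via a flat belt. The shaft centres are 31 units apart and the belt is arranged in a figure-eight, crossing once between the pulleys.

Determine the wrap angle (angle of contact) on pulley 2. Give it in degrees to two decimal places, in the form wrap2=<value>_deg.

crossed belt: β = asin((r1+r2)/C) = asin(26/31) = 57.0041°
wrap1 = wrap2 = π + 2β = 294.0082°

wrap2=294.01_deg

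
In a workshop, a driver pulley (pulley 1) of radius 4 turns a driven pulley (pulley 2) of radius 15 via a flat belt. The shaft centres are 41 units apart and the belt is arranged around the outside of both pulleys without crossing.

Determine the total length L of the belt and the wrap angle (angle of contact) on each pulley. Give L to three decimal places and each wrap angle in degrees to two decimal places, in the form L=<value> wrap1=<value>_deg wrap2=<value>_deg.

L=144.660 wrap1=148.87_deg wrap2=211.13_deg

open belt: β = asin((r2−r1)/C) = asin(11/41) = 15.5627°
wrap1 = π − 2β = 148.8746°
wrap2 = π + 2β = 211.1254°
tangent length = C·cosβ = 39.4968
L = r1·wrap1 + r2·wrap2 + 2·C·cosβ = 4·2.5984 + 15·3.6848 + 2·39.4968 = 144.6596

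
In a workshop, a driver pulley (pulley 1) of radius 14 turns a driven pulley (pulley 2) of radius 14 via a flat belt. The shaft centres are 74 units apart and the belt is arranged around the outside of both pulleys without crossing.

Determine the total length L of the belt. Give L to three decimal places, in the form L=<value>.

open belt: β = asin((r2−r1)/C) = asin(0/74) = 0.0000°
wrap1 = π − 2β = 180.0000°
wrap2 = π + 2β = 180.0000°
tangent length = C·cosβ = 74.0000
L = r1·wrap1 + r2·wrap2 + 2·C·cosβ = 14·3.1416 + 14·3.1416 + 2·74.0000 = 235.9646

L=235.965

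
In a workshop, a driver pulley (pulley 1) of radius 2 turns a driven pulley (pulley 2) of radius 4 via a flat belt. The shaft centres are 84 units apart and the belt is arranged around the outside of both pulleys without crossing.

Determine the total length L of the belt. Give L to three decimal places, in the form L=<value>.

L=186.897

open belt: β = asin((r2−r1)/C) = asin(2/84) = 1.3643°
wrap1 = π − 2β = 177.2714°
wrap2 = π + 2β = 182.7286°
tangent length = C·cosβ = 83.9762
L = r1·wrap1 + r2·wrap2 + 2·C·cosβ = 2·3.0940 + 4·3.1892 + 2·83.9762 = 186.8972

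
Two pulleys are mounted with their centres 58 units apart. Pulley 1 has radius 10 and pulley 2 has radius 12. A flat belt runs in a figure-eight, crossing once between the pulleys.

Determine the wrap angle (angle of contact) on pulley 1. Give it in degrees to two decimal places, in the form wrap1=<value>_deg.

wrap1=224.58_deg

crossed belt: β = asin((r1+r2)/C) = asin(22/58) = 22.2910°
wrap1 = wrap2 = π + 2β = 224.5819°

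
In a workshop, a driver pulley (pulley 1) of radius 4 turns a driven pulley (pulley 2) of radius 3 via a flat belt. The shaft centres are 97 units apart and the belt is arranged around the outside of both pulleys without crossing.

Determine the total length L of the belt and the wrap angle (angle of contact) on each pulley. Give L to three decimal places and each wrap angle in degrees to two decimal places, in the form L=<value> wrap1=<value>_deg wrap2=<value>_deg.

L=216.001 wrap1=181.18_deg wrap2=178.82_deg

open belt: β = asin((r2−r1)/C) = asin(-1/97) = -0.5907°
wrap1 = π − 2β = 181.1814°
wrap2 = π + 2β = 178.8186°
tangent length = C·cosβ = 96.9948
L = r1·wrap1 + r2·wrap2 + 2·C·cosβ = 4·3.1622 + 3·3.1210 + 2·96.9948 = 216.0015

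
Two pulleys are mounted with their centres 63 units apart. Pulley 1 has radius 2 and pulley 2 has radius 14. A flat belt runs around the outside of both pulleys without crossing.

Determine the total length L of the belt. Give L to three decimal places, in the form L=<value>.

L=178.558

open belt: β = asin((r2−r1)/C) = asin(12/63) = 10.9806°
wrap1 = π − 2β = 158.0388°
wrap2 = π + 2β = 201.9612°
tangent length = C·cosβ = 61.8466
L = r1·wrap1 + r2·wrap2 + 2·C·cosβ = 2·2.7583 + 14·3.5249 + 2·61.8466 = 178.5582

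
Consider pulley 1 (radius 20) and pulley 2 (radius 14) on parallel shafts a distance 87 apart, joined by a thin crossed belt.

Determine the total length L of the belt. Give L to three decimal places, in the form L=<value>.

L=294.279

crossed belt: β = asin((r1+r2)/C) = asin(34/87) = 23.0046°
wrap1 = wrap2 = π + 2β = 226.0091°
tangent length = C·cosβ = 80.0812
L = (r1+r2)·wrap + 2·C·cosβ = 34·3.9446 + 2·80.0812 = 294.2789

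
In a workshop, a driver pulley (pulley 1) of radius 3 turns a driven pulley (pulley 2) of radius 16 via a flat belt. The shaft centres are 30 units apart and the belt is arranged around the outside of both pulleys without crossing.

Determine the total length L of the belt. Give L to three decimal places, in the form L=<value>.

L=125.417

open belt: β = asin((r2−r1)/C) = asin(13/30) = 25.6793°
wrap1 = π − 2β = 128.6414°
wrap2 = π + 2β = 231.3586°
tangent length = C·cosβ = 27.0370
L = r1·wrap1 + r2·wrap2 + 2·C·cosβ = 3·2.2452 + 16·4.0380 + 2·27.0370 = 125.4172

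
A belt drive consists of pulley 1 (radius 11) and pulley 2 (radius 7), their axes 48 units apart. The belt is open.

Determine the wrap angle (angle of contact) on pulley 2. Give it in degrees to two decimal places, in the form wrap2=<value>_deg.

wrap2=170.44_deg

open belt: β = asin((r2−r1)/C) = asin(-4/48) = -4.7802°
wrap1 = π − 2β = 189.5604°
wrap2 = π + 2β = 170.4396°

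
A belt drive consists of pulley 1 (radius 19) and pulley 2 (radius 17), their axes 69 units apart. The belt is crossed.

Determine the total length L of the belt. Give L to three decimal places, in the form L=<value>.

crossed belt: β = asin((r1+r2)/C) = asin(36/69) = 31.4490°
wrap1 = wrap2 = π + 2β = 242.8980°
tangent length = C·cosβ = 58.8643
L = (r1+r2)·wrap + 2·C·cosβ = 36·4.2394 + 2·58.8643 = 270.3458

L=270.346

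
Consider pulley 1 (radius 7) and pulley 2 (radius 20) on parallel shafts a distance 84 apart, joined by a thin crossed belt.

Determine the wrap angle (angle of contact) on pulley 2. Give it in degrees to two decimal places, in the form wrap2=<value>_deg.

crossed belt: β = asin((r1+r2)/C) = asin(27/84) = 18.7493°
wrap1 = wrap2 = π + 2β = 217.4987°

wrap2=217.50_deg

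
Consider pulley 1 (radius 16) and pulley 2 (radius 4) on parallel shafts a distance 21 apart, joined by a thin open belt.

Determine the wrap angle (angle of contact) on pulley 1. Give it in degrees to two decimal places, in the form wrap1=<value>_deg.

open belt: β = asin((r2−r1)/C) = asin(-12/21) = -34.8499°
wrap1 = π − 2β = 249.6998°
wrap2 = π + 2β = 110.3002°

wrap1=249.70_deg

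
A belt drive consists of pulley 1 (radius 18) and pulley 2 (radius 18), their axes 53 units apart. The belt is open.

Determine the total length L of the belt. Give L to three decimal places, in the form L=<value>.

L=219.097

open belt: β = asin((r2−r1)/C) = asin(0/53) = 0.0000°
wrap1 = π − 2β = 180.0000°
wrap2 = π + 2β = 180.0000°
tangent length = C·cosβ = 53.0000
L = r1·wrap1 + r2·wrap2 + 2·C·cosβ = 18·3.1416 + 18·3.1416 + 2·53.0000 = 219.0973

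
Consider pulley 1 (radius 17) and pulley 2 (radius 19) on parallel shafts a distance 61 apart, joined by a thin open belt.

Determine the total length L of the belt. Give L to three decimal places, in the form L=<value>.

open belt: β = asin((r2−r1)/C) = asin(2/61) = 1.8789°
wrap1 = π − 2β = 176.2422°
wrap2 = π + 2β = 183.7578°
tangent length = C·cosβ = 60.9672
L = r1·wrap1 + r2·wrap2 + 2·C·cosβ = 17·3.0760 + 19·3.2072 + 2·60.9672 = 235.1629

L=235.163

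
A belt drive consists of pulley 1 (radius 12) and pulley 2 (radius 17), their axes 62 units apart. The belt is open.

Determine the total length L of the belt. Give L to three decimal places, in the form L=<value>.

open belt: β = asin((r2−r1)/C) = asin(5/62) = 4.6257°
wrap1 = π − 2β = 170.7487°
wrap2 = π + 2β = 189.2513°
tangent length = C·cosβ = 61.7981
L = r1·wrap1 + r2·wrap2 + 2·C·cosβ = 12·2.9801 + 17·3.3031 + 2·61.7981 = 215.5096

L=215.510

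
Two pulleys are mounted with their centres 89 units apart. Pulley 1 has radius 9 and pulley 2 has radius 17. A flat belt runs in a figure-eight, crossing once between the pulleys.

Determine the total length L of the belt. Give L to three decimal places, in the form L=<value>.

L=267.332

crossed belt: β = asin((r1+r2)/C) = asin(26/89) = 16.9858°
wrap1 = wrap2 = π + 2β = 213.9716°
tangent length = C·cosβ = 85.1176
L = (r1+r2)·wrap + 2·C·cosβ = 26·3.7345 + 2·85.1176 = 267.3324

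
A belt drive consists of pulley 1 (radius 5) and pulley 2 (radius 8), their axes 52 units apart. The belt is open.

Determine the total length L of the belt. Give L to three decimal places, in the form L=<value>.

open belt: β = asin((r2−r1)/C) = asin(3/52) = 3.3074°
wrap1 = π − 2β = 173.3853°
wrap2 = π + 2β = 186.6147°
tangent length = C·cosβ = 51.9134
L = r1·wrap1 + r2·wrap2 + 2·C·cosβ = 5·3.0261 + 8·3.2570 + 2·51.9134 = 145.0138

L=145.014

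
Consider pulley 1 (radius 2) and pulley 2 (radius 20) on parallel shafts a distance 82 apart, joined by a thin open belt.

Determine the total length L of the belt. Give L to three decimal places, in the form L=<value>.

L=237.082

open belt: β = asin((r2−r1)/C) = asin(18/82) = 12.6804°
wrap1 = π − 2β = 154.6392°
wrap2 = π + 2β = 205.3608°
tangent length = C·cosβ = 80.0000
L = r1·wrap1 + r2·wrap2 + 2·C·cosβ = 2·2.6990 + 20·3.5842 + 2·80.0000 = 237.0824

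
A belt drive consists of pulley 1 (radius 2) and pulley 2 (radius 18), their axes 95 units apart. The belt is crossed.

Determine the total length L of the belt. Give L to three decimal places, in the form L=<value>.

crossed belt: β = asin((r1+r2)/C) = asin(20/95) = 12.1532°
wrap1 = wrap2 = π + 2β = 204.3064°
tangent length = C·cosβ = 92.8709
L = (r1+r2)·wrap + 2·C·cosβ = 20·3.5658 + 2·92.8709 = 257.0581

L=257.058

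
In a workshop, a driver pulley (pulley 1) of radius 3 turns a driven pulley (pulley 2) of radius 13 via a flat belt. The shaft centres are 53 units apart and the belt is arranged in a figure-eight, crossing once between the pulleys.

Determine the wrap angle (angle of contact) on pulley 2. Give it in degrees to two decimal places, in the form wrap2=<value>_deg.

wrap2=215.14_deg

crossed belt: β = asin((r1+r2)/C) = asin(16/53) = 17.5710°
wrap1 = wrap2 = π + 2β = 215.1419°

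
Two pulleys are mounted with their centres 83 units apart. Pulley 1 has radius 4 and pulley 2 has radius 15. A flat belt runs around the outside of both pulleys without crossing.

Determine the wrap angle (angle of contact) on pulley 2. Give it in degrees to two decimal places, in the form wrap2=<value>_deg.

open belt: β = asin((r2−r1)/C) = asin(11/83) = 7.6158°
wrap1 = π − 2β = 164.7684°
wrap2 = π + 2β = 195.2316°

wrap2=195.23_deg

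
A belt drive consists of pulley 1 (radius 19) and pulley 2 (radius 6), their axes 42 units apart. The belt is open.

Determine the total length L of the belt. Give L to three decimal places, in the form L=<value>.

open belt: β = asin((r2−r1)/C) = asin(-13/42) = -18.0305°
wrap1 = π − 2β = 216.0611°
wrap2 = π + 2β = 143.9389°
tangent length = C·cosβ = 39.9375
L = r1·wrap1 + r2·wrap2 + 2·C·cosβ = 19·3.7710 + 6·2.5122 + 2·39.9375 = 166.5967

L=166.597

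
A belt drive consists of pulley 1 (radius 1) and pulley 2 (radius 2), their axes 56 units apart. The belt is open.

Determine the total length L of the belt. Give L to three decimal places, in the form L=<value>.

L=121.443

open belt: β = asin((r2−r1)/C) = asin(1/56) = 1.0232°
wrap1 = π − 2β = 177.9536°
wrap2 = π + 2β = 182.0464°
tangent length = C·cosβ = 55.9911
L = r1·wrap1 + r2·wrap2 + 2·C·cosβ = 1·3.1059 + 2·3.1773 + 2·55.9911 = 121.4426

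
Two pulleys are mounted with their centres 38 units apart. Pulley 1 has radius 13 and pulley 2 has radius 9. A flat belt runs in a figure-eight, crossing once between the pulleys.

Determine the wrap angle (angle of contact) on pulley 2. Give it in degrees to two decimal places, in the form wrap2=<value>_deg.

crossed belt: β = asin((r1+r2)/C) = asin(22/38) = 35.3765°
wrap1 = wrap2 = π + 2β = 250.7531°

wrap2=250.75_deg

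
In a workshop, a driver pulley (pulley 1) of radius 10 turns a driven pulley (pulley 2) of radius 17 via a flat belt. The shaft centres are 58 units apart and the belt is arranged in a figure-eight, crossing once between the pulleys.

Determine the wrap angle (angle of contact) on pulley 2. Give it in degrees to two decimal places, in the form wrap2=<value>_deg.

wrap2=235.49_deg

crossed belt: β = asin((r1+r2)/C) = asin(27/58) = 27.7437°
wrap1 = wrap2 = π + 2β = 235.4874°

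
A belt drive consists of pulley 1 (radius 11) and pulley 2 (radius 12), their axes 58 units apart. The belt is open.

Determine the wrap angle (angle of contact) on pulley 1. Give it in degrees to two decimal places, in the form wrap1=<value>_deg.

wrap1=178.02_deg

open belt: β = asin((r2−r1)/C) = asin(1/58) = 0.9879°
wrap1 = π − 2β = 178.0242°
wrap2 = π + 2β = 181.9758°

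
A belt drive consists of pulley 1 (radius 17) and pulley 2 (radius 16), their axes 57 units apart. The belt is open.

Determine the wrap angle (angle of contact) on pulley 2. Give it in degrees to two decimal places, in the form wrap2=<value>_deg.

open belt: β = asin((r2−r1)/C) = asin(-1/57) = -1.0052°
wrap1 = π − 2β = 182.0105°
wrap2 = π + 2β = 177.9895°

wrap2=177.99_deg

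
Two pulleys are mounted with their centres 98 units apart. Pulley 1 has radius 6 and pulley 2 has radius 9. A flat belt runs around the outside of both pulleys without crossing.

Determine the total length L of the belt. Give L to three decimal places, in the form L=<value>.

open belt: β = asin((r2−r1)/C) = asin(3/98) = 1.7542°
wrap1 = π − 2β = 176.4915°
wrap2 = π + 2β = 183.5085°
tangent length = C·cosβ = 97.9541
L = r1·wrap1 + r2·wrap2 + 2·C·cosβ = 6·3.0804 + 9·3.2028 + 2·97.9541 = 243.2157

L=243.216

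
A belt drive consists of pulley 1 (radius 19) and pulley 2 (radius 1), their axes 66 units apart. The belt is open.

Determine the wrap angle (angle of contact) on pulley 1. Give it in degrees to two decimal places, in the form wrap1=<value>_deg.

open belt: β = asin((r2−r1)/C) = asin(-18/66) = -15.8266°
wrap1 = π − 2β = 211.6532°
wrap2 = π + 2β = 148.3468°

wrap1=211.65_deg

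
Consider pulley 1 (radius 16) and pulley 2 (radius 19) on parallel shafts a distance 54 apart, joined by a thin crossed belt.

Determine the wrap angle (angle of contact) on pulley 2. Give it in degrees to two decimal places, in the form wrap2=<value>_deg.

wrap2=260.80_deg

crossed belt: β = asin((r1+r2)/C) = asin(35/54) = 40.4021°
wrap1 = wrap2 = π + 2β = 260.8043°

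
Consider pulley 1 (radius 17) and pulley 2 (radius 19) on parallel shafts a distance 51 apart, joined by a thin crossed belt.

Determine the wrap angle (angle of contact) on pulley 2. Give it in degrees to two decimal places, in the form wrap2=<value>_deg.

crossed belt: β = asin((r1+r2)/C) = asin(36/51) = 44.9009°
wrap1 = wrap2 = π + 2β = 269.8017°

wrap2=269.80_deg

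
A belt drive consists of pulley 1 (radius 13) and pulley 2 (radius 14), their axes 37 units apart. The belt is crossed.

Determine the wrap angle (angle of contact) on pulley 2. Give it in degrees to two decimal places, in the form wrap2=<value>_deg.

wrap2=273.73_deg

crossed belt: β = asin((r1+r2)/C) = asin(27/37) = 46.8637°
wrap1 = wrap2 = π + 2β = 273.7275°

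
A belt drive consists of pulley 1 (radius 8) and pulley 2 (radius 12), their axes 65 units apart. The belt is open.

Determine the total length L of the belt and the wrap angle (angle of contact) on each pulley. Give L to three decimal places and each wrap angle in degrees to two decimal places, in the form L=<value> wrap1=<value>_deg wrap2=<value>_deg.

open belt: β = asin((r2−r1)/C) = asin(4/65) = 3.5281°
wrap1 = π − 2β = 172.9438°
wrap2 = π + 2β = 187.0562°
tangent length = C·cosβ = 64.8768
L = r1·wrap1 + r2·wrap2 + 2·C·cosβ = 8·3.0184 + 12·3.2647 + 2·64.8768 = 193.0781

L=193.078 wrap1=172.94_deg wrap2=187.06_deg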